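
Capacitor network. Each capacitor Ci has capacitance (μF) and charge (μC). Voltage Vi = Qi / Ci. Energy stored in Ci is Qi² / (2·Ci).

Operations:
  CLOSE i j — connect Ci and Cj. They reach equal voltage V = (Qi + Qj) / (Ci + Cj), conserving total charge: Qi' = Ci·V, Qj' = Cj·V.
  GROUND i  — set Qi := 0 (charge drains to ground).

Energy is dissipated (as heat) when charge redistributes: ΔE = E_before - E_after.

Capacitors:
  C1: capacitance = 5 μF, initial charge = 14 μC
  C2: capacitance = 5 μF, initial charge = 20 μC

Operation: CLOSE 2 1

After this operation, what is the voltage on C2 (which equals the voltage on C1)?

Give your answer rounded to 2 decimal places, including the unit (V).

Answer: 3.40 V

Derivation:
Initial: C1(5μF, Q=14μC, V=2.80V), C2(5μF, Q=20μC, V=4.00V)
Op 1: CLOSE 2-1: Q_total=34.00, C_total=10.00, V=3.40; Q2=17.00, Q1=17.00; dissipated=1.800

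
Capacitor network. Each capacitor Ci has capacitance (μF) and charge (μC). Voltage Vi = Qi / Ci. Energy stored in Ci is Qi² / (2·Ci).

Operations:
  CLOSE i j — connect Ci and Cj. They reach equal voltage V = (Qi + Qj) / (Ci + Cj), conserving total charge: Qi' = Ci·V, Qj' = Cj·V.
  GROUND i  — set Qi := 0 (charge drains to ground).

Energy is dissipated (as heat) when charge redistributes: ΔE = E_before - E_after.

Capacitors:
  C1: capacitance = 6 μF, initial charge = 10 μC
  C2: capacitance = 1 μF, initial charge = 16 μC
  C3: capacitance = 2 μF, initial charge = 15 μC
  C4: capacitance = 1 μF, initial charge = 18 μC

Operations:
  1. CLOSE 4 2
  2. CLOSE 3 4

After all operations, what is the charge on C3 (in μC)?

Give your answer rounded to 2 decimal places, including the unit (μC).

Initial: C1(6μF, Q=10μC, V=1.67V), C2(1μF, Q=16μC, V=16.00V), C3(2μF, Q=15μC, V=7.50V), C4(1μF, Q=18μC, V=18.00V)
Op 1: CLOSE 4-2: Q_total=34.00, C_total=2.00, V=17.00; Q4=17.00, Q2=17.00; dissipated=1.000
Op 2: CLOSE 3-4: Q_total=32.00, C_total=3.00, V=10.67; Q3=21.33, Q4=10.67; dissipated=30.083
Final charges: Q1=10.00, Q2=17.00, Q3=21.33, Q4=10.67

Answer: 21.33 μC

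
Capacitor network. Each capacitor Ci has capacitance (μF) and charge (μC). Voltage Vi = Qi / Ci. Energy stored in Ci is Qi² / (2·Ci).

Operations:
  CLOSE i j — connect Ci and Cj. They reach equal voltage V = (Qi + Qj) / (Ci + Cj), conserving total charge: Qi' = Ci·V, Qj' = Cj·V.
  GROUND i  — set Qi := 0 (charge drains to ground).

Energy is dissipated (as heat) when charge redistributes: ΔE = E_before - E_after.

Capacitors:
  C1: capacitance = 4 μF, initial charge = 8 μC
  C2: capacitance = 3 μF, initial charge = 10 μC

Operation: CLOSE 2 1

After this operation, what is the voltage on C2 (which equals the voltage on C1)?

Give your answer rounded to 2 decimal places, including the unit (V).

Initial: C1(4μF, Q=8μC, V=2.00V), C2(3μF, Q=10μC, V=3.33V)
Op 1: CLOSE 2-1: Q_total=18.00, C_total=7.00, V=2.57; Q2=7.71, Q1=10.29; dissipated=1.524

Answer: 2.57 V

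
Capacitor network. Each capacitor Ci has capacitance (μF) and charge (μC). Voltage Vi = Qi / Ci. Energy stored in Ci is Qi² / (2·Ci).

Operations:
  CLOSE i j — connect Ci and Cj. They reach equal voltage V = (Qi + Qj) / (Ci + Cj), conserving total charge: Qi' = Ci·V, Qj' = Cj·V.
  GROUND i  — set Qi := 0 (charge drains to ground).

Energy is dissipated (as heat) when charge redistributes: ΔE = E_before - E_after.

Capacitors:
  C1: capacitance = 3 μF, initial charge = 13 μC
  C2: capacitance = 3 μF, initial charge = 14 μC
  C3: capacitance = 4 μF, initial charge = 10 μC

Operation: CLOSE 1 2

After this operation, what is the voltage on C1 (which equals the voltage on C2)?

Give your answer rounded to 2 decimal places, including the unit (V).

Answer: 4.50 V

Derivation:
Initial: C1(3μF, Q=13μC, V=4.33V), C2(3μF, Q=14μC, V=4.67V), C3(4μF, Q=10μC, V=2.50V)
Op 1: CLOSE 1-2: Q_total=27.00, C_total=6.00, V=4.50; Q1=13.50, Q2=13.50; dissipated=0.083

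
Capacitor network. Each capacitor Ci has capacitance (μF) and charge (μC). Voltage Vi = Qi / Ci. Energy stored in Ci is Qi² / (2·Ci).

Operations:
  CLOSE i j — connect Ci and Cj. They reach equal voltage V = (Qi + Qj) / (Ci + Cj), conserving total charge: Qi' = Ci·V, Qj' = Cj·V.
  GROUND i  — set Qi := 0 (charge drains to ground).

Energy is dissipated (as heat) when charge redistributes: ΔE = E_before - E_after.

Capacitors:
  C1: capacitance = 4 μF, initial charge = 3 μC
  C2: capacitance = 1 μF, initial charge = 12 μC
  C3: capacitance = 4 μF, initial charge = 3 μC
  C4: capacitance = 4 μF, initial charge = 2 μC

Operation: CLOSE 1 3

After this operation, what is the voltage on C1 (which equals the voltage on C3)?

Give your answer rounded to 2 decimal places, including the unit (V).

Answer: 0.75 V

Derivation:
Initial: C1(4μF, Q=3μC, V=0.75V), C2(1μF, Q=12μC, V=12.00V), C3(4μF, Q=3μC, V=0.75V), C4(4μF, Q=2μC, V=0.50V)
Op 1: CLOSE 1-3: Q_total=6.00, C_total=8.00, V=0.75; Q1=3.00, Q3=3.00; dissipated=0.000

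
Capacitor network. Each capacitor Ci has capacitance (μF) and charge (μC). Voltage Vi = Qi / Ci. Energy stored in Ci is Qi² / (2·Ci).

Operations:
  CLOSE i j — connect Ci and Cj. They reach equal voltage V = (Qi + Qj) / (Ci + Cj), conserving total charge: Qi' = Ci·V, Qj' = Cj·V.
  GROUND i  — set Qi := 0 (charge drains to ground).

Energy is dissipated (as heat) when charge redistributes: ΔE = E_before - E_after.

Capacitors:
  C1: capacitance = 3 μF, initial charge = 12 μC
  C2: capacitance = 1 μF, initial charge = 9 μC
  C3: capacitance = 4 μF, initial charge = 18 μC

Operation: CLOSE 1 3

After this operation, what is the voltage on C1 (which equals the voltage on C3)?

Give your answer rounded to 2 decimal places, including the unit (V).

Initial: C1(3μF, Q=12μC, V=4.00V), C2(1μF, Q=9μC, V=9.00V), C3(4μF, Q=18μC, V=4.50V)
Op 1: CLOSE 1-3: Q_total=30.00, C_total=7.00, V=4.29; Q1=12.86, Q3=17.14; dissipated=0.214

Answer: 4.29 V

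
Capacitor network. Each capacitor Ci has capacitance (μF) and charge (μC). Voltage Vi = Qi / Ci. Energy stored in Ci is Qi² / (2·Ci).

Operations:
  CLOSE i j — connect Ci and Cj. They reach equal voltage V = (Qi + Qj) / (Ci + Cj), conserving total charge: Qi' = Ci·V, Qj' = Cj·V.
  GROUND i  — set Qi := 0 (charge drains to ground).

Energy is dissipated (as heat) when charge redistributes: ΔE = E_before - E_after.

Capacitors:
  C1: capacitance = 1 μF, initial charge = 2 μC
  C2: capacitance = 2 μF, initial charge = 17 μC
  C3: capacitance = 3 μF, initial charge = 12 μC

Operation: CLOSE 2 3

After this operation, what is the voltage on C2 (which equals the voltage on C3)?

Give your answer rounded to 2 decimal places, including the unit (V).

Answer: 5.80 V

Derivation:
Initial: C1(1μF, Q=2μC, V=2.00V), C2(2μF, Q=17μC, V=8.50V), C3(3μF, Q=12μC, V=4.00V)
Op 1: CLOSE 2-3: Q_total=29.00, C_total=5.00, V=5.80; Q2=11.60, Q3=17.40; dissipated=12.150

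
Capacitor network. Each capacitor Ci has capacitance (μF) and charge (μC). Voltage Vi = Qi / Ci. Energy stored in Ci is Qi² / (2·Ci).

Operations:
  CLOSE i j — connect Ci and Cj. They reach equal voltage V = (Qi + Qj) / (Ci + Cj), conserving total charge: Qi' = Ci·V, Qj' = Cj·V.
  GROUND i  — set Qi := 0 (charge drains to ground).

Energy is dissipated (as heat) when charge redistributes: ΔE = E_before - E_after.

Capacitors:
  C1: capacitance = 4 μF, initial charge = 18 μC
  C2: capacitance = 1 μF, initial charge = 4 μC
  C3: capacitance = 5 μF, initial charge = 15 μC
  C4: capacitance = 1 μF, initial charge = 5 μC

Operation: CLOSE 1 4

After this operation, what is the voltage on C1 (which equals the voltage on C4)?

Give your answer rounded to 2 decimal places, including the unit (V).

Initial: C1(4μF, Q=18μC, V=4.50V), C2(1μF, Q=4μC, V=4.00V), C3(5μF, Q=15μC, V=3.00V), C4(1μF, Q=5μC, V=5.00V)
Op 1: CLOSE 1-4: Q_total=23.00, C_total=5.00, V=4.60; Q1=18.40, Q4=4.60; dissipated=0.100

Answer: 4.60 V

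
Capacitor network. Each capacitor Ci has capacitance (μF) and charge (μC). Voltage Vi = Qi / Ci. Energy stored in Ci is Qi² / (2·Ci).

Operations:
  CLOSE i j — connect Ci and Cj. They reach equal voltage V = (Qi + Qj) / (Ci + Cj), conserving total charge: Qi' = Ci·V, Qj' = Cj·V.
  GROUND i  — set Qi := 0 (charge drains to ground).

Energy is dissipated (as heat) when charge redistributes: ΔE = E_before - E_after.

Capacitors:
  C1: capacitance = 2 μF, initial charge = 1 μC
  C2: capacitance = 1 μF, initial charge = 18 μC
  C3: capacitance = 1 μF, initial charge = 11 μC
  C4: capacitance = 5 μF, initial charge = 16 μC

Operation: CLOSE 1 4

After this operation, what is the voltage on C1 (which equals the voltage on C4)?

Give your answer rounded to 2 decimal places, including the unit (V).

Initial: C1(2μF, Q=1μC, V=0.50V), C2(1μF, Q=18μC, V=18.00V), C3(1μF, Q=11μC, V=11.00V), C4(5μF, Q=16μC, V=3.20V)
Op 1: CLOSE 1-4: Q_total=17.00, C_total=7.00, V=2.43; Q1=4.86, Q4=12.14; dissipated=5.207

Answer: 2.43 V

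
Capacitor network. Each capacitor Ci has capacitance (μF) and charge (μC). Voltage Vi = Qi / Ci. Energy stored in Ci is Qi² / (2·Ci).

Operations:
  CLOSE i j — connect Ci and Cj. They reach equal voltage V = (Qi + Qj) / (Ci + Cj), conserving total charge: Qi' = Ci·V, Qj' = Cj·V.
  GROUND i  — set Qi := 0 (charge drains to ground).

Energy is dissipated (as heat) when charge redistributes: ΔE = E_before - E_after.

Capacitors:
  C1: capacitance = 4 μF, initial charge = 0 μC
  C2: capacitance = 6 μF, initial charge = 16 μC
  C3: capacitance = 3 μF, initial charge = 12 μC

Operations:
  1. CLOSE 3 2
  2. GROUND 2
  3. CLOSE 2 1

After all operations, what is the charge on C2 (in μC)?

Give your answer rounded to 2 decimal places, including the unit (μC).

Answer: 0.00 μC

Derivation:
Initial: C1(4μF, Q=0μC, V=0.00V), C2(6μF, Q=16μC, V=2.67V), C3(3μF, Q=12μC, V=4.00V)
Op 1: CLOSE 3-2: Q_total=28.00, C_total=9.00, V=3.11; Q3=9.33, Q2=18.67; dissipated=1.778
Op 2: GROUND 2: Q2=0; energy lost=29.037
Op 3: CLOSE 2-1: Q_total=0.00, C_total=10.00, V=0.00; Q2=0.00, Q1=0.00; dissipated=0.000
Final charges: Q1=0.00, Q2=0.00, Q3=9.33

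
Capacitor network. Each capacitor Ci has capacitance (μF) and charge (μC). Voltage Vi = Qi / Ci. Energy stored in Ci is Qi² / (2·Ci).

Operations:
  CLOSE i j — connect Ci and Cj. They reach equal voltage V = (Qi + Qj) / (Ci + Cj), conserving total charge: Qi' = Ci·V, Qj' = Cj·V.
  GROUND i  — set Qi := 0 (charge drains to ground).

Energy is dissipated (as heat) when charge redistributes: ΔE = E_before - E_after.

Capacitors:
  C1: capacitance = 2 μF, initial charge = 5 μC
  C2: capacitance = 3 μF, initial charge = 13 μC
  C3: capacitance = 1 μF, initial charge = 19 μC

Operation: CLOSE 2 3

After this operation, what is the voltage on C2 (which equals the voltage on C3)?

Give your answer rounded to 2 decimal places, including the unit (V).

Initial: C1(2μF, Q=5μC, V=2.50V), C2(3μF, Q=13μC, V=4.33V), C3(1μF, Q=19μC, V=19.00V)
Op 1: CLOSE 2-3: Q_total=32.00, C_total=4.00, V=8.00; Q2=24.00, Q3=8.00; dissipated=80.667

Answer: 8.00 V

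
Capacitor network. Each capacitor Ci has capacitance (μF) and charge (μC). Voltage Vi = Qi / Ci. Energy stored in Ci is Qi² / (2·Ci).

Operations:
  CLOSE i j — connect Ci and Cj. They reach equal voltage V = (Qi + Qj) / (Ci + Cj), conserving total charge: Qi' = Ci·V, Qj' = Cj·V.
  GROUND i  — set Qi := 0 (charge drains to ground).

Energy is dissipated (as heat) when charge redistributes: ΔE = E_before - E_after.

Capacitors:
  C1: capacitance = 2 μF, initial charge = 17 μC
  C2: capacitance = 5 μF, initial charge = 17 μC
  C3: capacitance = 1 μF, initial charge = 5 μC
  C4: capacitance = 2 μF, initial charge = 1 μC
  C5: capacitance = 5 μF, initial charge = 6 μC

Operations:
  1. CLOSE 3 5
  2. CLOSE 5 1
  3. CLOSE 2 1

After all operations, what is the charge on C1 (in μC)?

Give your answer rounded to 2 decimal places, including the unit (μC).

Initial: C1(2μF, Q=17μC, V=8.50V), C2(5μF, Q=17μC, V=3.40V), C3(1μF, Q=5μC, V=5.00V), C4(2μF, Q=1μC, V=0.50V), C5(5μF, Q=6μC, V=1.20V)
Op 1: CLOSE 3-5: Q_total=11.00, C_total=6.00, V=1.83; Q3=1.83, Q5=9.17; dissipated=6.017
Op 2: CLOSE 5-1: Q_total=26.17, C_total=7.00, V=3.74; Q5=18.69, Q1=7.48; dissipated=31.746
Op 3: CLOSE 2-1: Q_total=24.48, C_total=7.00, V=3.50; Q2=17.48, Q1=6.99; dissipated=0.082
Final charges: Q1=6.99, Q2=17.48, Q3=1.83, Q4=1.00, Q5=18.69

Answer: 6.99 μC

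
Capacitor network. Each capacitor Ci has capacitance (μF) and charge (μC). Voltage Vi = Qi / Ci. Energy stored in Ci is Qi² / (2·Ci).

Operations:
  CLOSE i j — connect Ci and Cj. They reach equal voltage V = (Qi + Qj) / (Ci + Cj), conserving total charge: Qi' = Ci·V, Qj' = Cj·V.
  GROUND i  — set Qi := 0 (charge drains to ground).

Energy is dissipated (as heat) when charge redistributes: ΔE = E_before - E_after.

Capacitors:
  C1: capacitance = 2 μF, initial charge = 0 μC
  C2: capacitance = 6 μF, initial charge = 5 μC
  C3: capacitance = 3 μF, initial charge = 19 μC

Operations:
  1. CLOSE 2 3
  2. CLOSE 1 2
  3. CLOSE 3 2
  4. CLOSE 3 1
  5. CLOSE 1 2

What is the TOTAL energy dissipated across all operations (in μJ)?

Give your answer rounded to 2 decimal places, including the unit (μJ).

Initial: C1(2μF, Q=0μC, V=0.00V), C2(6μF, Q=5μC, V=0.83V), C3(3μF, Q=19μC, V=6.33V)
Op 1: CLOSE 2-3: Q_total=24.00, C_total=9.00, V=2.67; Q2=16.00, Q3=8.00; dissipated=30.250
Op 2: CLOSE 1-2: Q_total=16.00, C_total=8.00, V=2.00; Q1=4.00, Q2=12.00; dissipated=5.333
Op 3: CLOSE 3-2: Q_total=20.00, C_total=9.00, V=2.22; Q3=6.67, Q2=13.33; dissipated=0.444
Op 4: CLOSE 3-1: Q_total=10.67, C_total=5.00, V=2.13; Q3=6.40, Q1=4.27; dissipated=0.030
Op 5: CLOSE 1-2: Q_total=17.60, C_total=8.00, V=2.20; Q1=4.40, Q2=13.20; dissipated=0.006
Total dissipated: 36.063 μJ

Answer: 36.06 μJ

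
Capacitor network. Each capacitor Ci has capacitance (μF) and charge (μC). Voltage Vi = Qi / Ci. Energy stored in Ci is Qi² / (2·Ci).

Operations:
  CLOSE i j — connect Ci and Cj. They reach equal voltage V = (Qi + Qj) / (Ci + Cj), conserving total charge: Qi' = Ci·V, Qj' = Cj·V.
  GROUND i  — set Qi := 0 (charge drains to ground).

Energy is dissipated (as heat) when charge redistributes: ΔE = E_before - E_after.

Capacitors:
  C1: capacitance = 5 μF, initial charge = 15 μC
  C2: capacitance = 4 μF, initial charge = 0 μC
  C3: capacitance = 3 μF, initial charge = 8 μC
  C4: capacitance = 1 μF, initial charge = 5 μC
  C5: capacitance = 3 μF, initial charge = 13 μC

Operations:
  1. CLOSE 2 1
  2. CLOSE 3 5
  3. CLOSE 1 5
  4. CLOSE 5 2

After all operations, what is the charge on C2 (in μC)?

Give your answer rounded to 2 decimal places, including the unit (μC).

Answer: 7.85 μC

Derivation:
Initial: C1(5μF, Q=15μC, V=3.00V), C2(4μF, Q=0μC, V=0.00V), C3(3μF, Q=8μC, V=2.67V), C4(1μF, Q=5μC, V=5.00V), C5(3μF, Q=13μC, V=4.33V)
Op 1: CLOSE 2-1: Q_total=15.00, C_total=9.00, V=1.67; Q2=6.67, Q1=8.33; dissipated=10.000
Op 2: CLOSE 3-5: Q_total=21.00, C_total=6.00, V=3.50; Q3=10.50, Q5=10.50; dissipated=2.083
Op 3: CLOSE 1-5: Q_total=18.83, C_total=8.00, V=2.35; Q1=11.77, Q5=7.06; dissipated=3.151
Op 4: CLOSE 5-2: Q_total=13.73, C_total=7.00, V=1.96; Q5=5.88, Q2=7.85; dissipated=0.405
Final charges: Q1=11.77, Q2=7.85, Q3=10.50, Q4=5.00, Q5=5.88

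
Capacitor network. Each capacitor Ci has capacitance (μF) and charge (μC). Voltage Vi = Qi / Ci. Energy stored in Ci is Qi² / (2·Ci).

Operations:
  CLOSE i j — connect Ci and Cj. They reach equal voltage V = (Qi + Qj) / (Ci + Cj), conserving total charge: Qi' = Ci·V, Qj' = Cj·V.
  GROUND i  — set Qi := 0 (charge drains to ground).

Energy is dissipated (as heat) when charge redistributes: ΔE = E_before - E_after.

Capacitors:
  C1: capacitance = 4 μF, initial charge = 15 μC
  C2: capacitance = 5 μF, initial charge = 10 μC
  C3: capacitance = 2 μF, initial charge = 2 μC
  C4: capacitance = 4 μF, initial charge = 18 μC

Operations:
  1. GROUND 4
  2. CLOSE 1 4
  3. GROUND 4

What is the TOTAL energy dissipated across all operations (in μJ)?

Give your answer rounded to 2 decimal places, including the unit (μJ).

Answer: 61.59 μJ

Derivation:
Initial: C1(4μF, Q=15μC, V=3.75V), C2(5μF, Q=10μC, V=2.00V), C3(2μF, Q=2μC, V=1.00V), C4(4μF, Q=18μC, V=4.50V)
Op 1: GROUND 4: Q4=0; energy lost=40.500
Op 2: CLOSE 1-4: Q_total=15.00, C_total=8.00, V=1.88; Q1=7.50, Q4=7.50; dissipated=14.062
Op 3: GROUND 4: Q4=0; energy lost=7.031
Total dissipated: 61.594 μJ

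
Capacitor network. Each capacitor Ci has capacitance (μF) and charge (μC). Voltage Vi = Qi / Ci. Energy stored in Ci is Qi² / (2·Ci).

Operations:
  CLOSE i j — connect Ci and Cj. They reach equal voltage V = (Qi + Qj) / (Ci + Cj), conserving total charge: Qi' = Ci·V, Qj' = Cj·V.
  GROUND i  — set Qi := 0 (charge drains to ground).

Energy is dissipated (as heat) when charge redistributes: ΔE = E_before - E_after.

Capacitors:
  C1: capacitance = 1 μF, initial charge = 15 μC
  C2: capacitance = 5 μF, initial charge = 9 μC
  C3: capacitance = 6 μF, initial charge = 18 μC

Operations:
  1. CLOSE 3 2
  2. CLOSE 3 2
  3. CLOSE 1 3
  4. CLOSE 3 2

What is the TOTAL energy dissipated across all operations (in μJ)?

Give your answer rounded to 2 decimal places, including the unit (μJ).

Answer: 73.80 μJ

Derivation:
Initial: C1(1μF, Q=15μC, V=15.00V), C2(5μF, Q=9μC, V=1.80V), C3(6μF, Q=18μC, V=3.00V)
Op 1: CLOSE 3-2: Q_total=27.00, C_total=11.00, V=2.45; Q3=14.73, Q2=12.27; dissipated=1.964
Op 2: CLOSE 3-2: Q_total=27.00, C_total=11.00, V=2.45; Q3=14.73, Q2=12.27; dissipated=0.000
Op 3: CLOSE 1-3: Q_total=29.73, C_total=7.00, V=4.25; Q1=4.25, Q3=25.48; dissipated=67.452
Op 4: CLOSE 3-2: Q_total=37.75, C_total=11.00, V=3.43; Q3=20.59, Q2=17.16; dissipated=4.380
Total dissipated: 73.796 μJ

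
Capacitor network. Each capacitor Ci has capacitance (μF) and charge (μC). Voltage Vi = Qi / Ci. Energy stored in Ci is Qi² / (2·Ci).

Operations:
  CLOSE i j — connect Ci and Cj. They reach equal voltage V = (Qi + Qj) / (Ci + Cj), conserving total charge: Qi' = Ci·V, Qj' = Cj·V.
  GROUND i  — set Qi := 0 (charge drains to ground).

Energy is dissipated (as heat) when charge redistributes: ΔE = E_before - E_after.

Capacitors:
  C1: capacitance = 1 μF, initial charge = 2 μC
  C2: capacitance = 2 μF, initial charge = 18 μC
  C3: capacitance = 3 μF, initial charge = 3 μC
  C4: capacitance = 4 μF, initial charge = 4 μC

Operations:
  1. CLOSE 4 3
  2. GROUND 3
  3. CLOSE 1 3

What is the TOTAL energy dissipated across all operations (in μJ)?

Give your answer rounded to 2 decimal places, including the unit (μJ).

Answer: 3.00 μJ

Derivation:
Initial: C1(1μF, Q=2μC, V=2.00V), C2(2μF, Q=18μC, V=9.00V), C3(3μF, Q=3μC, V=1.00V), C4(4μF, Q=4μC, V=1.00V)
Op 1: CLOSE 4-3: Q_total=7.00, C_total=7.00, V=1.00; Q4=4.00, Q3=3.00; dissipated=0.000
Op 2: GROUND 3: Q3=0; energy lost=1.500
Op 3: CLOSE 1-3: Q_total=2.00, C_total=4.00, V=0.50; Q1=0.50, Q3=1.50; dissipated=1.500
Total dissipated: 3.000 μJ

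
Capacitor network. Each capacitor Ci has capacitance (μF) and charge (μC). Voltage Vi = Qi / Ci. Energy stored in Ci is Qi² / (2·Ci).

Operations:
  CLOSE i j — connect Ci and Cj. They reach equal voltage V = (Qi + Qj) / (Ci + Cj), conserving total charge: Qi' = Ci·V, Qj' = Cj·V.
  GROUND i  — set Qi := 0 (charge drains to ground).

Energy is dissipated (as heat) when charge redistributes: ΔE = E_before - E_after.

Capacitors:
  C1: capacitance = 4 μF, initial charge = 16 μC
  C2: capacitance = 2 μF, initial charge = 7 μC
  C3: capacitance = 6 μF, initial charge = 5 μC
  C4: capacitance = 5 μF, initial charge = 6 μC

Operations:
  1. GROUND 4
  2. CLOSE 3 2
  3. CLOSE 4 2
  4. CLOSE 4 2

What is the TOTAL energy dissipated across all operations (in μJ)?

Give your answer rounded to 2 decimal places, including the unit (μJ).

Answer: 10.54 μJ

Derivation:
Initial: C1(4μF, Q=16μC, V=4.00V), C2(2μF, Q=7μC, V=3.50V), C3(6μF, Q=5μC, V=0.83V), C4(5μF, Q=6μC, V=1.20V)
Op 1: GROUND 4: Q4=0; energy lost=3.600
Op 2: CLOSE 3-2: Q_total=12.00, C_total=8.00, V=1.50; Q3=9.00, Q2=3.00; dissipated=5.333
Op 3: CLOSE 4-2: Q_total=3.00, C_total=7.00, V=0.43; Q4=2.14, Q2=0.86; dissipated=1.607
Op 4: CLOSE 4-2: Q_total=3.00, C_total=7.00, V=0.43; Q4=2.14, Q2=0.86; dissipated=0.000
Total dissipated: 10.540 μJ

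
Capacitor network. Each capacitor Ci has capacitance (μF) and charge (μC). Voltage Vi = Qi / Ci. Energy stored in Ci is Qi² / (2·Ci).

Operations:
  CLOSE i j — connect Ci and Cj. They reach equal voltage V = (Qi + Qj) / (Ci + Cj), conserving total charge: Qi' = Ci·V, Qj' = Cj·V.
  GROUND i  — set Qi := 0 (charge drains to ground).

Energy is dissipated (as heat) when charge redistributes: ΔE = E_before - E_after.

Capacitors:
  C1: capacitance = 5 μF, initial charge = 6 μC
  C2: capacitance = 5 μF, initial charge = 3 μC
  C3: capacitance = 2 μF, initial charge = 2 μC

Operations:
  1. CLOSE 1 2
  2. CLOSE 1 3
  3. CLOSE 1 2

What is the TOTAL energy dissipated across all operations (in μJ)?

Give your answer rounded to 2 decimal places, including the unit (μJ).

Answer: 0.46 μJ

Derivation:
Initial: C1(5μF, Q=6μC, V=1.20V), C2(5μF, Q=3μC, V=0.60V), C3(2μF, Q=2μC, V=1.00V)
Op 1: CLOSE 1-2: Q_total=9.00, C_total=10.00, V=0.90; Q1=4.50, Q2=4.50; dissipated=0.450
Op 2: CLOSE 1-3: Q_total=6.50, C_total=7.00, V=0.93; Q1=4.64, Q3=1.86; dissipated=0.007
Op 3: CLOSE 1-2: Q_total=9.14, C_total=10.00, V=0.91; Q1=4.57, Q2=4.57; dissipated=0.001
Total dissipated: 0.458 μJ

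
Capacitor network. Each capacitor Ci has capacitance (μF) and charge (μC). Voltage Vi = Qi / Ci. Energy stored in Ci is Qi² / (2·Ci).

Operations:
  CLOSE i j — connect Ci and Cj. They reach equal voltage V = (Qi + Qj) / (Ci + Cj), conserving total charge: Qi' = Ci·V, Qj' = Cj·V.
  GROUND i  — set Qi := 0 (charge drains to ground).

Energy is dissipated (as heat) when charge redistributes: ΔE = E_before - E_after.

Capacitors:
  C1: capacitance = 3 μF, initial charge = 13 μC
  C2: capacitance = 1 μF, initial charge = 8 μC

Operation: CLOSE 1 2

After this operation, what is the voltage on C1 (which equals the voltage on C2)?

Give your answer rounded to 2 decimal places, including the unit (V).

Answer: 5.25 V

Derivation:
Initial: C1(3μF, Q=13μC, V=4.33V), C2(1μF, Q=8μC, V=8.00V)
Op 1: CLOSE 1-2: Q_total=21.00, C_total=4.00, V=5.25; Q1=15.75, Q2=5.25; dissipated=5.042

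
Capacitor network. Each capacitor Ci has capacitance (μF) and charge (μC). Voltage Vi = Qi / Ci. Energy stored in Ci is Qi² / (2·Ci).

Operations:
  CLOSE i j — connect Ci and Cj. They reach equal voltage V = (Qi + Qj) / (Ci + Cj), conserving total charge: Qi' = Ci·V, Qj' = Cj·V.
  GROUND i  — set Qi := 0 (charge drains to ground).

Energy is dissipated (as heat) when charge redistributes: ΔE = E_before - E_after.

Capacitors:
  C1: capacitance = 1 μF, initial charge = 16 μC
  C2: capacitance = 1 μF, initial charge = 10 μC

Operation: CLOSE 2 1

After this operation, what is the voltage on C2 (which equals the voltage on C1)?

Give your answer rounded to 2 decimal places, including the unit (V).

Answer: 13.00 V

Derivation:
Initial: C1(1μF, Q=16μC, V=16.00V), C2(1μF, Q=10μC, V=10.00V)
Op 1: CLOSE 2-1: Q_total=26.00, C_total=2.00, V=13.00; Q2=13.00, Q1=13.00; dissipated=9.000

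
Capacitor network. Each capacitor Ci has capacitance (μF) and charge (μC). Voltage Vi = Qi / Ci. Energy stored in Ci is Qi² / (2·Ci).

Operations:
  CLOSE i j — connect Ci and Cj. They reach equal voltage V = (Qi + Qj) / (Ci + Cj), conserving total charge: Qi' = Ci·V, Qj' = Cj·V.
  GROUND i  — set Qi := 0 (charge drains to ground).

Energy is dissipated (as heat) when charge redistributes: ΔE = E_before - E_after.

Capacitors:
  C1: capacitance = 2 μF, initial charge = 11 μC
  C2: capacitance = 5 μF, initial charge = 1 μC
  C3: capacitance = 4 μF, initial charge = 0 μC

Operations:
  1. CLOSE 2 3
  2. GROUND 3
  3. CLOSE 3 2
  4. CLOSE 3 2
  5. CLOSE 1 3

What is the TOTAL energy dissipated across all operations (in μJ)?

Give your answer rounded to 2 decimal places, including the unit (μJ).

Answer: 19.80 μJ

Derivation:
Initial: C1(2μF, Q=11μC, V=5.50V), C2(5μF, Q=1μC, V=0.20V), C3(4μF, Q=0μC, V=0.00V)
Op 1: CLOSE 2-3: Q_total=1.00, C_total=9.00, V=0.11; Q2=0.56, Q3=0.44; dissipated=0.044
Op 2: GROUND 3: Q3=0; energy lost=0.025
Op 3: CLOSE 3-2: Q_total=0.56, C_total=9.00, V=0.06; Q3=0.25, Q2=0.31; dissipated=0.014
Op 4: CLOSE 3-2: Q_total=0.56, C_total=9.00, V=0.06; Q3=0.25, Q2=0.31; dissipated=0.000
Op 5: CLOSE 1-3: Q_total=11.25, C_total=6.00, V=1.87; Q1=3.75, Q3=7.50; dissipated=19.717
Total dissipated: 19.799 μJ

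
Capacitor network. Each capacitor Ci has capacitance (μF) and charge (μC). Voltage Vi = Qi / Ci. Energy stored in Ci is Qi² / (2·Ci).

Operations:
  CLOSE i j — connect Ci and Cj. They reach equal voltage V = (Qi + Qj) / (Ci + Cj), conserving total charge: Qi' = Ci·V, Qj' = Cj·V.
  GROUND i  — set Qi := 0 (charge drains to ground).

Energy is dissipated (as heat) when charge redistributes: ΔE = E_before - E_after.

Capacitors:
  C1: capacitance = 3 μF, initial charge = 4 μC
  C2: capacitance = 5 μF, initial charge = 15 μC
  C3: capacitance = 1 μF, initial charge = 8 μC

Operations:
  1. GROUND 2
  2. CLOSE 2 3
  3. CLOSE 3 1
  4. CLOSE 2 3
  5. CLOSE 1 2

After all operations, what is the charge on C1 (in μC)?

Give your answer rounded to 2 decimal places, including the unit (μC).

Answer: 4.00 μC

Derivation:
Initial: C1(3μF, Q=4μC, V=1.33V), C2(5μF, Q=15μC, V=3.00V), C3(1μF, Q=8μC, V=8.00V)
Op 1: GROUND 2: Q2=0; energy lost=22.500
Op 2: CLOSE 2-3: Q_total=8.00, C_total=6.00, V=1.33; Q2=6.67, Q3=1.33; dissipated=26.667
Op 3: CLOSE 3-1: Q_total=5.33, C_total=4.00, V=1.33; Q3=1.33, Q1=4.00; dissipated=0.000
Op 4: CLOSE 2-3: Q_total=8.00, C_total=6.00, V=1.33; Q2=6.67, Q3=1.33; dissipated=0.000
Op 5: CLOSE 1-2: Q_total=10.67, C_total=8.00, V=1.33; Q1=4.00, Q2=6.67; dissipated=0.000
Final charges: Q1=4.00, Q2=6.67, Q3=1.33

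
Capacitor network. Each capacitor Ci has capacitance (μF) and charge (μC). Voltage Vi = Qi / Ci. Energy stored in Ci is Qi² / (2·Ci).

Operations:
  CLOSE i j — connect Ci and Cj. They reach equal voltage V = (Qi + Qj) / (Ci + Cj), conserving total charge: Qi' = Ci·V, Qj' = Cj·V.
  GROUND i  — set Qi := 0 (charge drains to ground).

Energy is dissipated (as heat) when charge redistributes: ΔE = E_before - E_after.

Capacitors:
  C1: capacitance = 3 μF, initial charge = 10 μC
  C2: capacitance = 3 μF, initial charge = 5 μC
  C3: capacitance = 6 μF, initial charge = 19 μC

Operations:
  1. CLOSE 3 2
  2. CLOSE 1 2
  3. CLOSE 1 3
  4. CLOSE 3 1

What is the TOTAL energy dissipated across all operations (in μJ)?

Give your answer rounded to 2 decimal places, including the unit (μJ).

Answer: 2.69 μJ

Derivation:
Initial: C1(3μF, Q=10μC, V=3.33V), C2(3μF, Q=5μC, V=1.67V), C3(6μF, Q=19μC, V=3.17V)
Op 1: CLOSE 3-2: Q_total=24.00, C_total=9.00, V=2.67; Q3=16.00, Q2=8.00; dissipated=2.250
Op 2: CLOSE 1-2: Q_total=18.00, C_total=6.00, V=3.00; Q1=9.00, Q2=9.00; dissipated=0.333
Op 3: CLOSE 1-3: Q_total=25.00, C_total=9.00, V=2.78; Q1=8.33, Q3=16.67; dissipated=0.111
Op 4: CLOSE 3-1: Q_total=25.00, C_total=9.00, V=2.78; Q3=16.67, Q1=8.33; dissipated=0.000
Total dissipated: 2.694 μJ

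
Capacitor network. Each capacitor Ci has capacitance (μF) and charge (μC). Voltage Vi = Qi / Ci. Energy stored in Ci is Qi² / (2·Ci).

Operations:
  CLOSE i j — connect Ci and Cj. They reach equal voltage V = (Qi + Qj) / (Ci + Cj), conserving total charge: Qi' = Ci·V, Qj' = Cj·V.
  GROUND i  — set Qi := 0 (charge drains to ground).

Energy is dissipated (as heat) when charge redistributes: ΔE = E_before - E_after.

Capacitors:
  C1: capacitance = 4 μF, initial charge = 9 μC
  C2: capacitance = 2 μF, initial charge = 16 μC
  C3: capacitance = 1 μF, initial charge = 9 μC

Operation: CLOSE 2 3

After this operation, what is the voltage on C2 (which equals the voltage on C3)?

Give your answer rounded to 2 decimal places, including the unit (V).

Initial: C1(4μF, Q=9μC, V=2.25V), C2(2μF, Q=16μC, V=8.00V), C3(1μF, Q=9μC, V=9.00V)
Op 1: CLOSE 2-3: Q_total=25.00, C_total=3.00, V=8.33; Q2=16.67, Q3=8.33; dissipated=0.333

Answer: 8.33 V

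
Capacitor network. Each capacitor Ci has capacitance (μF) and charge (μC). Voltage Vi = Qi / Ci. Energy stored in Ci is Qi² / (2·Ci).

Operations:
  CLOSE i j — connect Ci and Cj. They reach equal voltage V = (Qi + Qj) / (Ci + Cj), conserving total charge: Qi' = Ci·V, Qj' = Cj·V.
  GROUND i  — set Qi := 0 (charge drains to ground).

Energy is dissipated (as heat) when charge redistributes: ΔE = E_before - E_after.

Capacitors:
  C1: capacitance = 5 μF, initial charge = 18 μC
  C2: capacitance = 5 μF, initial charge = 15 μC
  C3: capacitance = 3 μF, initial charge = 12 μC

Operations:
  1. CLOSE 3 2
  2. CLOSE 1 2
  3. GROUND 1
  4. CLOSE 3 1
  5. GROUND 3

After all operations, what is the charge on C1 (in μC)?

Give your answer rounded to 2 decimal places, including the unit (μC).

Initial: C1(5μF, Q=18μC, V=3.60V), C2(5μF, Q=15μC, V=3.00V), C3(3μF, Q=12μC, V=4.00V)
Op 1: CLOSE 3-2: Q_total=27.00, C_total=8.00, V=3.38; Q3=10.12, Q2=16.88; dissipated=0.938
Op 2: CLOSE 1-2: Q_total=34.88, C_total=10.00, V=3.49; Q1=17.44, Q2=17.44; dissipated=0.063
Op 3: GROUND 1: Q1=0; energy lost=30.407
Op 4: CLOSE 3-1: Q_total=10.12, C_total=8.00, V=1.27; Q3=3.80, Q1=6.33; dissipated=10.679
Op 5: GROUND 3: Q3=0; energy lost=2.403
Final charges: Q1=6.33, Q2=17.44, Q3=0.00

Answer: 6.33 μC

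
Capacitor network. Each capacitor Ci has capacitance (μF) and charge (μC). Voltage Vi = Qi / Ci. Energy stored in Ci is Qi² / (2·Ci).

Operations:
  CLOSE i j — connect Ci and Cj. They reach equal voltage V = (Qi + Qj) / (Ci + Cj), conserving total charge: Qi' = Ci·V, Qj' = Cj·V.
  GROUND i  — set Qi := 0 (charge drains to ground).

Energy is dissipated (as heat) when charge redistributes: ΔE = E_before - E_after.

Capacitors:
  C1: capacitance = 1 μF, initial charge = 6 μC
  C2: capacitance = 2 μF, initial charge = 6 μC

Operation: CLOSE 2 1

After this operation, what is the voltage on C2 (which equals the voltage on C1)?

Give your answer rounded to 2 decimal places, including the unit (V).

Answer: 4.00 V

Derivation:
Initial: C1(1μF, Q=6μC, V=6.00V), C2(2μF, Q=6μC, V=3.00V)
Op 1: CLOSE 2-1: Q_total=12.00, C_total=3.00, V=4.00; Q2=8.00, Q1=4.00; dissipated=3.000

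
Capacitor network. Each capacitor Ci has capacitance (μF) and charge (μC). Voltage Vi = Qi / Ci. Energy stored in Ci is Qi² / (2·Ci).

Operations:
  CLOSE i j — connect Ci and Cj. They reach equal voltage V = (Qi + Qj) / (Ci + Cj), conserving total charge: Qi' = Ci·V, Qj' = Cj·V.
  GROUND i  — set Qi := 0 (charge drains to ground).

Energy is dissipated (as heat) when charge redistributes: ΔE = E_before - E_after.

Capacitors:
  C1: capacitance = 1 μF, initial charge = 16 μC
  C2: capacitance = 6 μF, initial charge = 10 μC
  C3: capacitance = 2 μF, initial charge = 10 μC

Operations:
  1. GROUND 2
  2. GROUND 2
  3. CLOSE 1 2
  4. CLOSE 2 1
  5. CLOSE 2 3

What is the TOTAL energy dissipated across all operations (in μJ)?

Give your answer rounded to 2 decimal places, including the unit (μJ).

Initial: C1(1μF, Q=16μC, V=16.00V), C2(6μF, Q=10μC, V=1.67V), C3(2μF, Q=10μC, V=5.00V)
Op 1: GROUND 2: Q2=0; energy lost=8.333
Op 2: GROUND 2: Q2=0; energy lost=0.000
Op 3: CLOSE 1-2: Q_total=16.00, C_total=7.00, V=2.29; Q1=2.29, Q2=13.71; dissipated=109.714
Op 4: CLOSE 2-1: Q_total=16.00, C_total=7.00, V=2.29; Q2=13.71, Q1=2.29; dissipated=0.000
Op 5: CLOSE 2-3: Q_total=23.71, C_total=8.00, V=2.96; Q2=17.79, Q3=5.93; dissipated=5.526
Total dissipated: 123.573 μJ

Answer: 123.57 μJ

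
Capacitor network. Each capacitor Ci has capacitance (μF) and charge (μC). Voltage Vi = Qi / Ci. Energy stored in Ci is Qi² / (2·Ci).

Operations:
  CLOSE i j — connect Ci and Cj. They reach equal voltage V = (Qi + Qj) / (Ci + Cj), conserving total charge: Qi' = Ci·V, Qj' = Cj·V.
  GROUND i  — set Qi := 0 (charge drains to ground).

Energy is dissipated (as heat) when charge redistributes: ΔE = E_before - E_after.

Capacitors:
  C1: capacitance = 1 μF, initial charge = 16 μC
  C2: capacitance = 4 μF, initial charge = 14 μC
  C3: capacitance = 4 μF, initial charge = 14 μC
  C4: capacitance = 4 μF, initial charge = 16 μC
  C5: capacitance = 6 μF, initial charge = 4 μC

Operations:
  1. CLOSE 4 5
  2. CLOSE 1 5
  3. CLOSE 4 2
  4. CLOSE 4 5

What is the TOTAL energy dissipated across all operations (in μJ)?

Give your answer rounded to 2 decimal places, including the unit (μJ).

Answer: 101.46 μJ

Derivation:
Initial: C1(1μF, Q=16μC, V=16.00V), C2(4μF, Q=14μC, V=3.50V), C3(4μF, Q=14μC, V=3.50V), C4(4μF, Q=16μC, V=4.00V), C5(6μF, Q=4μC, V=0.67V)
Op 1: CLOSE 4-5: Q_total=20.00, C_total=10.00, V=2.00; Q4=8.00, Q5=12.00; dissipated=13.333
Op 2: CLOSE 1-5: Q_total=28.00, C_total=7.00, V=4.00; Q1=4.00, Q5=24.00; dissipated=84.000
Op 3: CLOSE 4-2: Q_total=22.00, C_total=8.00, V=2.75; Q4=11.00, Q2=11.00; dissipated=2.250
Op 4: CLOSE 4-5: Q_total=35.00, C_total=10.00, V=3.50; Q4=14.00, Q5=21.00; dissipated=1.875
Total dissipated: 101.458 μJ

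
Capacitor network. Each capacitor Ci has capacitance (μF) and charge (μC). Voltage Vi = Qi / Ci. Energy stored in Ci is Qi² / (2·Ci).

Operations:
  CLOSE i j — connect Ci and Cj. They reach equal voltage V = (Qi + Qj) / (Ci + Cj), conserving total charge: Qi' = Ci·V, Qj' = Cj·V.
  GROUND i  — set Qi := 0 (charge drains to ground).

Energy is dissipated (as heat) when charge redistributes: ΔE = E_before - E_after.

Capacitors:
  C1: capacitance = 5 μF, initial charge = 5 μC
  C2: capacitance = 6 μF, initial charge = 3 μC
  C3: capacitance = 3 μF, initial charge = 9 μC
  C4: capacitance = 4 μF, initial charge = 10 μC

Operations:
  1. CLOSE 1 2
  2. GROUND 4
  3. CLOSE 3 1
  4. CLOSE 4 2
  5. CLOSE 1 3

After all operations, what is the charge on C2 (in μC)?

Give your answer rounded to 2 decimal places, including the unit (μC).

Answer: 2.62 μC

Derivation:
Initial: C1(5μF, Q=5μC, V=1.00V), C2(6μF, Q=3μC, V=0.50V), C3(3μF, Q=9μC, V=3.00V), C4(4μF, Q=10μC, V=2.50V)
Op 1: CLOSE 1-2: Q_total=8.00, C_total=11.00, V=0.73; Q1=3.64, Q2=4.36; dissipated=0.341
Op 2: GROUND 4: Q4=0; energy lost=12.500
Op 3: CLOSE 3-1: Q_total=12.64, C_total=8.00, V=1.58; Q3=4.74, Q1=7.90; dissipated=4.842
Op 4: CLOSE 4-2: Q_total=4.36, C_total=10.00, V=0.44; Q4=1.75, Q2=2.62; dissipated=0.635
Op 5: CLOSE 1-3: Q_total=12.64, C_total=8.00, V=1.58; Q1=7.90, Q3=4.74; dissipated=0.000
Final charges: Q1=7.90, Q2=2.62, Q3=4.74, Q4=1.75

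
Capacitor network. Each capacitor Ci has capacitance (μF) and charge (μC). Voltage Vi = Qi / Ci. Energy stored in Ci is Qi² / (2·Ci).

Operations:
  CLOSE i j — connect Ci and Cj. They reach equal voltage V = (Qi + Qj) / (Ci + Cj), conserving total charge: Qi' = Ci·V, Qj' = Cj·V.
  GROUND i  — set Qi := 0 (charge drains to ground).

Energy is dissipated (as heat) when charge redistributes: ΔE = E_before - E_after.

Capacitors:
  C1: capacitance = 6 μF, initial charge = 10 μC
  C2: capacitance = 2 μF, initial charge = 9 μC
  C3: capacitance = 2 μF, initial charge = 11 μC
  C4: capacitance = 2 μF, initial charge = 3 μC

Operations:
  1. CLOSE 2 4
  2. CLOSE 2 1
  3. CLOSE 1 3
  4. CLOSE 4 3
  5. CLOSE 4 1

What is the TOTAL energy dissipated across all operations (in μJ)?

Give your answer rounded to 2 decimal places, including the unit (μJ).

Answer: 15.03 μJ

Derivation:
Initial: C1(6μF, Q=10μC, V=1.67V), C2(2μF, Q=9μC, V=4.50V), C3(2μF, Q=11μC, V=5.50V), C4(2μF, Q=3μC, V=1.50V)
Op 1: CLOSE 2-4: Q_total=12.00, C_total=4.00, V=3.00; Q2=6.00, Q4=6.00; dissipated=4.500
Op 2: CLOSE 2-1: Q_total=16.00, C_total=8.00, V=2.00; Q2=4.00, Q1=12.00; dissipated=1.333
Op 3: CLOSE 1-3: Q_total=23.00, C_total=8.00, V=2.88; Q1=17.25, Q3=5.75; dissipated=9.188
Op 4: CLOSE 4-3: Q_total=11.75, C_total=4.00, V=2.94; Q4=5.88, Q3=5.88; dissipated=0.008
Op 5: CLOSE 4-1: Q_total=23.12, C_total=8.00, V=2.89; Q4=5.78, Q1=17.34; dissipated=0.003
Total dissipated: 15.032 μJ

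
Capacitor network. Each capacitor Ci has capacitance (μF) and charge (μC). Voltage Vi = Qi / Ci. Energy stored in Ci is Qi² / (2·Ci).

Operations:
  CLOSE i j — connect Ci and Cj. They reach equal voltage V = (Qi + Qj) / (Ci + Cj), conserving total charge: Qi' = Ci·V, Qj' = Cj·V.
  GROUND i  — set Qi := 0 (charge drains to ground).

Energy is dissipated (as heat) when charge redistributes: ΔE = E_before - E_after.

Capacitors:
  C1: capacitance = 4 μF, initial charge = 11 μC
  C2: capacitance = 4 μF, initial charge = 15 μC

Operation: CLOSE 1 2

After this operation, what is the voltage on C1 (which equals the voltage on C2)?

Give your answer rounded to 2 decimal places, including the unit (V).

Initial: C1(4μF, Q=11μC, V=2.75V), C2(4μF, Q=15μC, V=3.75V)
Op 1: CLOSE 1-2: Q_total=26.00, C_total=8.00, V=3.25; Q1=13.00, Q2=13.00; dissipated=1.000

Answer: 3.25 V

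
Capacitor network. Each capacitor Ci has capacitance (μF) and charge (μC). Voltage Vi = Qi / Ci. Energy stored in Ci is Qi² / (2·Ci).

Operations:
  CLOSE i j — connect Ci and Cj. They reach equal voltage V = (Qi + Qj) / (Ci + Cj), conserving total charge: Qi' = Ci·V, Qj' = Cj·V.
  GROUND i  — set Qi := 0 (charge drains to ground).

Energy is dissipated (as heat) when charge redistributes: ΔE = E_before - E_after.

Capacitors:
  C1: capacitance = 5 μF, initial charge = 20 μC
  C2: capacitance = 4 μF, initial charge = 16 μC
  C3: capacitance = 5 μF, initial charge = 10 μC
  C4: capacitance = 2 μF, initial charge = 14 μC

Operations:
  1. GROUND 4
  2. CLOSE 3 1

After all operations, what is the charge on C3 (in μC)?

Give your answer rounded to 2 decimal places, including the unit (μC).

Initial: C1(5μF, Q=20μC, V=4.00V), C2(4μF, Q=16μC, V=4.00V), C3(5μF, Q=10μC, V=2.00V), C4(2μF, Q=14μC, V=7.00V)
Op 1: GROUND 4: Q4=0; energy lost=49.000
Op 2: CLOSE 3-1: Q_total=30.00, C_total=10.00, V=3.00; Q3=15.00, Q1=15.00; dissipated=5.000
Final charges: Q1=15.00, Q2=16.00, Q3=15.00, Q4=0.00

Answer: 15.00 μC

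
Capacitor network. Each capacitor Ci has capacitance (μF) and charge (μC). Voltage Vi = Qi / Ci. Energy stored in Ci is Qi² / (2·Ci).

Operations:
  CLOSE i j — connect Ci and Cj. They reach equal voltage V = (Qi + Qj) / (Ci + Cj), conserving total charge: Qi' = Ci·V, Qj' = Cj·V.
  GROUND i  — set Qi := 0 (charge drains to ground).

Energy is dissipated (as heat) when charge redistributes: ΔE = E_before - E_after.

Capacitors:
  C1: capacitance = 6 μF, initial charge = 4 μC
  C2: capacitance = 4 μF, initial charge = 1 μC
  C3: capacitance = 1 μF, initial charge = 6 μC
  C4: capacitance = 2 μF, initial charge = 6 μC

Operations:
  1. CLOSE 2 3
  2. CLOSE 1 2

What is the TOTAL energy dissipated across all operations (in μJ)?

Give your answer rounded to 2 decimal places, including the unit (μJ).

Answer: 13.87 μJ

Derivation:
Initial: C1(6μF, Q=4μC, V=0.67V), C2(4μF, Q=1μC, V=0.25V), C3(1μF, Q=6μC, V=6.00V), C4(2μF, Q=6μC, V=3.00V)
Op 1: CLOSE 2-3: Q_total=7.00, C_total=5.00, V=1.40; Q2=5.60, Q3=1.40; dissipated=13.225
Op 2: CLOSE 1-2: Q_total=9.60, C_total=10.00, V=0.96; Q1=5.76, Q2=3.84; dissipated=0.645
Total dissipated: 13.870 μJ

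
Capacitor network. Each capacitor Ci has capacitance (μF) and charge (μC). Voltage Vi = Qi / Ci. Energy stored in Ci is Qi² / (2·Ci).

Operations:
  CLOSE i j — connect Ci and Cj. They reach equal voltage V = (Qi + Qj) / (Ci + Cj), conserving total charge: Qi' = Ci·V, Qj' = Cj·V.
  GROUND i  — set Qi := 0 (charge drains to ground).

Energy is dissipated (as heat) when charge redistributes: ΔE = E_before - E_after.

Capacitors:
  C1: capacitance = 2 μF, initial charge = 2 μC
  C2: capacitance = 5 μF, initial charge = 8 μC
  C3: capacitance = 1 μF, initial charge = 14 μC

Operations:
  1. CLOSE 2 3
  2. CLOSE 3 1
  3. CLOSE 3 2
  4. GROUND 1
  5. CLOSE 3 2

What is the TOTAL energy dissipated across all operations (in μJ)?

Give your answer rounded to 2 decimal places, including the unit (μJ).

Answer: 71.32 μJ

Derivation:
Initial: C1(2μF, Q=2μC, V=1.00V), C2(5μF, Q=8μC, V=1.60V), C3(1μF, Q=14μC, V=14.00V)
Op 1: CLOSE 2-3: Q_total=22.00, C_total=6.00, V=3.67; Q2=18.33, Q3=3.67; dissipated=64.067
Op 2: CLOSE 3-1: Q_total=5.67, C_total=3.00, V=1.89; Q3=1.89, Q1=3.78; dissipated=2.370
Op 3: CLOSE 3-2: Q_total=20.22, C_total=6.00, V=3.37; Q3=3.37, Q2=16.85; dissipated=1.317
Op 4: GROUND 1: Q1=0; energy lost=3.568
Op 5: CLOSE 3-2: Q_total=20.22, C_total=6.00, V=3.37; Q3=3.37, Q2=16.85; dissipated=0.000
Total dissipated: 71.322 μJ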